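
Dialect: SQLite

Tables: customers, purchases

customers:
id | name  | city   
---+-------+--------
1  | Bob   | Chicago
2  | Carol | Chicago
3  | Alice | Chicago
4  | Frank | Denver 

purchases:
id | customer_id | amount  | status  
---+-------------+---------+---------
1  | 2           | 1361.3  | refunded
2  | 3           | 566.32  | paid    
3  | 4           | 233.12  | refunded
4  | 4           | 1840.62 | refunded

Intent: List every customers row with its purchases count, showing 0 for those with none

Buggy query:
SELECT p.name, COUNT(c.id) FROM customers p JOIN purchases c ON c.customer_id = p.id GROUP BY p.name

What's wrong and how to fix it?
Bug: An inner join excludes parents with zero children

Fix: Switch to LEFT JOIN to retain unmatched parent rows

Corrected query:
SELECT p.name, COUNT(c.id) FROM customers p LEFT JOIN purchases c ON c.customer_id = p.id GROUP BY p.name

Result:
name  | COUNT(c.id)
------+------------
Alice | 1          
Bob   | 0          
Carol | 1          
Frank | 2          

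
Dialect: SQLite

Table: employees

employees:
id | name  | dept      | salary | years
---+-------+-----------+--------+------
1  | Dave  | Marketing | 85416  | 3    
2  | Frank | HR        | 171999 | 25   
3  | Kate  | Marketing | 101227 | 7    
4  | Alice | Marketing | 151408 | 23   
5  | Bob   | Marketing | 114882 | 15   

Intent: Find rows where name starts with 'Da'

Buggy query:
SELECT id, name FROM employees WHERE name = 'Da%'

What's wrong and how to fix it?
Bug: '=' compares the literal string including the % character; pattern matching needs LIKE

Fix: Use LIKE for wildcard pattern matching

Corrected query:
SELECT id, name FROM employees WHERE name LIKE 'Da%'

Result:
id | name
---+-----
1  | Dave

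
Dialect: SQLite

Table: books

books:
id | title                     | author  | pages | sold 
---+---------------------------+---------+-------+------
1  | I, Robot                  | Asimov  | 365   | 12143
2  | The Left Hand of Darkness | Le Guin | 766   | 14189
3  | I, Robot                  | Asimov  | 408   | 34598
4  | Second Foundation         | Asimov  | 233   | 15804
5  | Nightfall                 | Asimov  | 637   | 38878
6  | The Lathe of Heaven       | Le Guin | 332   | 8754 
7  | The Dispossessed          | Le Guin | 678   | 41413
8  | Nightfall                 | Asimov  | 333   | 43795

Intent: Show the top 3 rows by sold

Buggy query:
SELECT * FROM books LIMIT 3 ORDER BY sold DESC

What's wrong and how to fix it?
Bug: LIMIT must come after ORDER BY

Fix: Sort with ORDER BY, then apply LIMIT

Corrected query:
SELECT * FROM books ORDER BY sold DESC LIMIT 3

Result:
id | title            | author  | pages | sold 
---+------------------+---------+-------+------
8  | Nightfall        | Asimov  | 333   | 43795
7  | The Dispossessed | Le Guin | 678   | 41413
5  | Nightfall        | Asimov  | 637   | 38878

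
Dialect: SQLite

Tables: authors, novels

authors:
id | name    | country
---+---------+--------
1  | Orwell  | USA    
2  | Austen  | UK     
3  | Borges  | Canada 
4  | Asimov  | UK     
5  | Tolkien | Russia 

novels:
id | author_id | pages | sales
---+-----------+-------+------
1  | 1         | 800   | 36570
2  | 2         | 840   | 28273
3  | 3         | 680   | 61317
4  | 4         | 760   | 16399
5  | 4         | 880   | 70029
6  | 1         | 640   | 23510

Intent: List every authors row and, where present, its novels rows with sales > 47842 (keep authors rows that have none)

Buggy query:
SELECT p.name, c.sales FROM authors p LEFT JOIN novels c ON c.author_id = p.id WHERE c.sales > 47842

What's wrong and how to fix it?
Bug: Filtering c.sales in WHERE discards the NULL rows produced by LEFT JOIN, turning it into an inner join

Fix: Move the right-table condition into the ON clause so unmatched parents are kept

Corrected query:
SELECT p.name, c.sales FROM authors p LEFT JOIN novels c ON c.author_id = p.id AND c.sales > 47842

Result:
name    | sales
--------+------
Orwell  | NULL 
Austen  | NULL 
Borges  | 61317
Asimov  | 70029
Tolkien | NULL 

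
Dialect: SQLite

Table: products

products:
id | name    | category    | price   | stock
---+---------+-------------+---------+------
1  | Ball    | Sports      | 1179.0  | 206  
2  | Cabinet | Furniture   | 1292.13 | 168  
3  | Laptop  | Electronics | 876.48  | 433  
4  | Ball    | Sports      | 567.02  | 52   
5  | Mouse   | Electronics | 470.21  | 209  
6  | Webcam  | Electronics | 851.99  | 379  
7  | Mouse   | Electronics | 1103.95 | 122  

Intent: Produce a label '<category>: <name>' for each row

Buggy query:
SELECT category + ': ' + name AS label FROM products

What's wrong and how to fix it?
Bug: '+' is numeric addition; on text columns SQLite converts them to 0 instead of concatenating

Fix: Use the || operator for string concatenation

Corrected query:
SELECT category || ': ' || name AS label FROM products

Result:
label              
-------------------
Sports: Ball       
Furniture: Cabinet 
Electronics: Laptop
Sports: Ball       
Electronics: Mouse 
Electronics: Webcam
Electronics: Mouse 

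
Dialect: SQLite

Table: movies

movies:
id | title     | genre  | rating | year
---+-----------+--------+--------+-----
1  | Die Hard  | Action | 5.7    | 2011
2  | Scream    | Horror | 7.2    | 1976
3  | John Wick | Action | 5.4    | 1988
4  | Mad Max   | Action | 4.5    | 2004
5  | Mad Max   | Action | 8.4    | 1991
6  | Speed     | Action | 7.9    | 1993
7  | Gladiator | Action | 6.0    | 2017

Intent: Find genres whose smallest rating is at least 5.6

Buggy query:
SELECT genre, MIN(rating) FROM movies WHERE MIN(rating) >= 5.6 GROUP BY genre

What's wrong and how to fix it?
Bug: Aggregates like MIN are computed per group after WHERE runs

Fix: Replace WHERE with HAVING after the GROUP BY

Corrected query:
SELECT genre, MIN(rating) FROM movies GROUP BY genre HAVING MIN(rating) >= 5.6

Result:
genre  | MIN(rating)
-------+------------
Horror | 7.2        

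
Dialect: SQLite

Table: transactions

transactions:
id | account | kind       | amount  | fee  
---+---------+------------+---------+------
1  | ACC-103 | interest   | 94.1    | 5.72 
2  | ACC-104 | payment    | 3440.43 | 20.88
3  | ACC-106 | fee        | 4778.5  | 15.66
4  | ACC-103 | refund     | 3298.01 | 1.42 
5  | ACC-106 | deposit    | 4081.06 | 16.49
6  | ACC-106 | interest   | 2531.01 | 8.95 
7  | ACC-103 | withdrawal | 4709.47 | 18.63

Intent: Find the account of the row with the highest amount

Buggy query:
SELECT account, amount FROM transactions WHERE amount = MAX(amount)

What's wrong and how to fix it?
Bug: WHERE is evaluated per row; an aggregate over the whole table isn't defined there

Fix: Use a subquery: WHERE amount = (SELECT MAX(amount) FROM transactions)

Corrected query:
SELECT account, amount FROM transactions WHERE amount = (SELECT MAX(amount) FROM transactions)

Result:
account | amount
--------+-------
ACC-106 | 4778.5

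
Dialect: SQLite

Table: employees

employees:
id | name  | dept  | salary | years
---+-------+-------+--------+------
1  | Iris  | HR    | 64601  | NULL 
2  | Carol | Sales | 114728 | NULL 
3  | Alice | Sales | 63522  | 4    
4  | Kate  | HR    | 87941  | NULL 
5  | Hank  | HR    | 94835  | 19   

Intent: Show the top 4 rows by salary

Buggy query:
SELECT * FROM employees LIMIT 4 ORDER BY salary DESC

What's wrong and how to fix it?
Bug: ORDER BY cannot follow LIMIT; LIMIT is the final clause

Fix: Sort with ORDER BY, then apply LIMIT

Corrected query:
SELECT * FROM employees ORDER BY salary DESC LIMIT 4

Result:
id | name  | dept  | salary | years
---+-------+-------+--------+------
2  | Carol | Sales | 114728 | NULL 
5  | Hank  | HR    | 94835  | 19   
4  | Kate  | HR    | 87941  | NULL 
1  | Iris  | HR    | 64601  | NULL 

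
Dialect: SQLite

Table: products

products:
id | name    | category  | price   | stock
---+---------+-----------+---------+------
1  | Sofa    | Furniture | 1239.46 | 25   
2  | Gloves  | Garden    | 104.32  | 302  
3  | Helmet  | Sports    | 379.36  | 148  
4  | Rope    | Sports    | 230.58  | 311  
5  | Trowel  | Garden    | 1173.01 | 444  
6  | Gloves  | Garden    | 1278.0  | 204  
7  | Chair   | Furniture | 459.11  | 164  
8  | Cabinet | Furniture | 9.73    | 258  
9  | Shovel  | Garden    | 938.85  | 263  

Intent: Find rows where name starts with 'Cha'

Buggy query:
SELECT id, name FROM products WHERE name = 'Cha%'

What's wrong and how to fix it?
Bug: Wildcards only work with LIKE; '=' treats '%' as a literal character

Fix: Replace '=' with LIKE so 'Cha%' is treated as a pattern

Corrected query:
SELECT id, name FROM products WHERE name LIKE 'Cha%'

Result:
id | name 
---+------
7  | Chair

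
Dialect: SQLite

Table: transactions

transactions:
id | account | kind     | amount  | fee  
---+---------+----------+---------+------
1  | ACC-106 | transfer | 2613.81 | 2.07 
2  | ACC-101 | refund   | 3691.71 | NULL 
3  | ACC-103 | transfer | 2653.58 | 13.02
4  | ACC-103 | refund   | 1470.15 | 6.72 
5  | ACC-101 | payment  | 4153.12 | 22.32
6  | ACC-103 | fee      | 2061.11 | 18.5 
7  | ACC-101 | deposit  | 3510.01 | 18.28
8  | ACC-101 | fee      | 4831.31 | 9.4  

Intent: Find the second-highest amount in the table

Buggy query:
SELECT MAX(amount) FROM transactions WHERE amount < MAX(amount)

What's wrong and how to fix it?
Bug: MAX(amount) on the right of the comparison is an aggregate-in-WHERE error

Fix: Compute the overall MAX in a subquery, then take MAX of rows below it

Corrected query:
SELECT MAX(amount) FROM transactions WHERE amount < (SELECT MAX(amount) FROM transactions)

Result:
MAX(amount)
-----------
4153.12    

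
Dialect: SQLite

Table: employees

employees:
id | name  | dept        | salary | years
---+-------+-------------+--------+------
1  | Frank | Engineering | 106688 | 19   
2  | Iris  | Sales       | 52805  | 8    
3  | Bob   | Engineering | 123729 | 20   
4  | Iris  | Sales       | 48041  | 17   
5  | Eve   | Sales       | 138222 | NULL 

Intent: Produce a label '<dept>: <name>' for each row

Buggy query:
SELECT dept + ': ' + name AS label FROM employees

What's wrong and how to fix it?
Bug: SQLite uses || for string concatenation; + coerces text to numbers (yielding 0)

Fix: Replace + with || to concatenate text

Corrected query:
SELECT dept || ': ' || name AS label FROM employees

Result:
label             
------------------
Engineering: Frank
Sales: Iris       
Engineering: Bob  
Sales: Iris       
Sales: Eve        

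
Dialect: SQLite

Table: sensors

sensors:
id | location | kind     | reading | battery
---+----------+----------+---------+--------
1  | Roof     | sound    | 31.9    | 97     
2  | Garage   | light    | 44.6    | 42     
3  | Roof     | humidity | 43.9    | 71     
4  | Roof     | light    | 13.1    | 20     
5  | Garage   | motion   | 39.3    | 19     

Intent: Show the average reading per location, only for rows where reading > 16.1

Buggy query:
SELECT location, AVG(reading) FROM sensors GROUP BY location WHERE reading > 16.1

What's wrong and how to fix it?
Bug: Row-level WHERE must come before GROUP BY in the clause order

Fix: Move the WHERE clause before GROUP BY

Corrected query:
SELECT location, AVG(reading) FROM sensors WHERE reading > 16.1 GROUP BY location

Result:
location | AVG(reading)
---------+-------------
Garage   | 41.95       
Roof     | 37.9        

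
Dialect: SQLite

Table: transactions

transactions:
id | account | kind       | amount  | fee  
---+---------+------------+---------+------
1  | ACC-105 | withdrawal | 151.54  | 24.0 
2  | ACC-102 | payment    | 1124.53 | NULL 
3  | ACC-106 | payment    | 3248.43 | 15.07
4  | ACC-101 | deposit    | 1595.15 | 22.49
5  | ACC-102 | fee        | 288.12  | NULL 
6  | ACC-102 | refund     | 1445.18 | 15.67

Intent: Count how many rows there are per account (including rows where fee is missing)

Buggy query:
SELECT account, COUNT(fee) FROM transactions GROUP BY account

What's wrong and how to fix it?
Bug: COUNT(fee) skips NULLs, so groups with missing fee are undercounted

Fix: Replace COUNT(fee) with COUNT(*)

Corrected query:
SELECT account, COUNT(*) FROM transactions GROUP BY account

Result:
account | COUNT(*)
--------+---------
ACC-101 | 1       
ACC-102 | 3       
ACC-105 | 1       
ACC-106 | 1       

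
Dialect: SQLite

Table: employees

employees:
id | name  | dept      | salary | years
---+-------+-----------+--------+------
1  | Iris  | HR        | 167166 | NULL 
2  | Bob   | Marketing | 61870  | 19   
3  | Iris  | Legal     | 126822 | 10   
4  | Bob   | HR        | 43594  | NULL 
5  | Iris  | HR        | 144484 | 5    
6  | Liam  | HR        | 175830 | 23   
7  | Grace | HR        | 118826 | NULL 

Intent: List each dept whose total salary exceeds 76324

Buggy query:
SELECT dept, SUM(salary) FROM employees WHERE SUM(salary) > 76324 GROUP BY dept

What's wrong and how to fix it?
Bug: Aggregate functions cannot appear in a WHERE clause

Fix: Move the aggregate condition to a HAVING clause

Corrected query:
SELECT dept, SUM(salary) FROM employees GROUP BY dept HAVING SUM(salary) > 76324

Result:
dept  | SUM(salary)
------+------------
HR    | 649900     
Legal | 126822     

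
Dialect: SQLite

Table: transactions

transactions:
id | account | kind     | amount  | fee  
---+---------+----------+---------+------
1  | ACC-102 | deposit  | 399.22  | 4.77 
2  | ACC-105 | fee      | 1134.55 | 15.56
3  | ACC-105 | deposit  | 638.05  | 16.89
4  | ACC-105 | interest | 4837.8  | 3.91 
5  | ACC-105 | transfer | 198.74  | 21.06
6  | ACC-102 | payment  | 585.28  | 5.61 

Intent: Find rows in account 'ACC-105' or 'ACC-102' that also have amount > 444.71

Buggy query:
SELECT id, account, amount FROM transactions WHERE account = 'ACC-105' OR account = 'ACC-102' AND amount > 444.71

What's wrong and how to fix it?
Bug: Without parentheses, AND is evaluated before OR, so the amount filter only applies to the 'ACC-102' branch

Fix: Add parentheses around the OR so the AND applies to both alternatives

Corrected query:
SELECT id, account, amount FROM transactions WHERE (account = 'ACC-105' OR account = 'ACC-102') AND amount > 444.71

Result:
id | account | amount 
---+---------+--------
2  | ACC-105 | 1134.55
3  | ACC-105 | 638.05 
4  | ACC-105 | 4837.8 
6  | ACC-102 | 585.28 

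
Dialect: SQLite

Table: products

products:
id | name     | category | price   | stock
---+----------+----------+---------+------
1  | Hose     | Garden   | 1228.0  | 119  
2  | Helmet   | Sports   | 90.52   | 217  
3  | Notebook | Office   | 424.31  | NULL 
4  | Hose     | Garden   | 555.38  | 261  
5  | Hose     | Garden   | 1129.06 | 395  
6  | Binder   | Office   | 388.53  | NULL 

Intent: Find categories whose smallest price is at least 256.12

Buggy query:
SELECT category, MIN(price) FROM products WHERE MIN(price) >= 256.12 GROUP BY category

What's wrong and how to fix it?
Bug: Aggregates like MIN are computed per group after WHERE runs

Fix: Replace WHERE with HAVING after the GROUP BY

Corrected query:
SELECT category, MIN(price) FROM products GROUP BY category HAVING MIN(price) >= 256.12

Result:
category | MIN(price)
---------+-----------
Garden   | 555.38    
Office   | 388.53    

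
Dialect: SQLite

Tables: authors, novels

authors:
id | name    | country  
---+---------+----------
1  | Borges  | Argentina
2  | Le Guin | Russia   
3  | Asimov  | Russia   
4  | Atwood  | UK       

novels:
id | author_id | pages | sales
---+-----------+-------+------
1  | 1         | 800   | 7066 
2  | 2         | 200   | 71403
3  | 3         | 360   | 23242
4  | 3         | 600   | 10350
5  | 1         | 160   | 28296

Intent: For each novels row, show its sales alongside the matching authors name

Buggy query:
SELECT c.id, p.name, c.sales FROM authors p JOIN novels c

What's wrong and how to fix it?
Bug: Missing join condition: each novels row is matched to all authors rows instead of just its own

Fix: Add ON c.author_id = p.id to the JOIN

Corrected query:
SELECT c.id, p.name, c.sales FROM authors p JOIN novels c ON c.author_id = p.id

Result:
id | name    | sales
---+---------+------
1  | Borges  | 7066 
2  | Le Guin | 71403
3  | Asimov  | 23242
4  | Asimov  | 10350
5  | Borges  | 28296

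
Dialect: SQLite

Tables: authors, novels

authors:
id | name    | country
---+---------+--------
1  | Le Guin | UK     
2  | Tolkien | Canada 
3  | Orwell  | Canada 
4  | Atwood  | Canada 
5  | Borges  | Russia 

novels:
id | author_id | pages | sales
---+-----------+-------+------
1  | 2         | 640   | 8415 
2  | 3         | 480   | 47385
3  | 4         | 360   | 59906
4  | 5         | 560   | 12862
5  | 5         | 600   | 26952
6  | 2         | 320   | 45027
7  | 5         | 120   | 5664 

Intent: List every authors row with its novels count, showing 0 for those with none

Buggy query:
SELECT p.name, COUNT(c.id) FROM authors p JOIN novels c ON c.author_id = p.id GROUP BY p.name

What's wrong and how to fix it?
Bug: INNER JOIN drops authors rows that have no matching novels rows

Fix: Switch to LEFT JOIN to retain unmatched parent rows

Corrected query:
SELECT p.name, COUNT(c.id) FROM authors p LEFT JOIN novels c ON c.author_id = p.id GROUP BY p.name

Result:
name    | COUNT(c.id)
--------+------------
Atwood  | 1          
Borges  | 3          
Le Guin | 0          
Orwell  | 1          
Tolkien | 2          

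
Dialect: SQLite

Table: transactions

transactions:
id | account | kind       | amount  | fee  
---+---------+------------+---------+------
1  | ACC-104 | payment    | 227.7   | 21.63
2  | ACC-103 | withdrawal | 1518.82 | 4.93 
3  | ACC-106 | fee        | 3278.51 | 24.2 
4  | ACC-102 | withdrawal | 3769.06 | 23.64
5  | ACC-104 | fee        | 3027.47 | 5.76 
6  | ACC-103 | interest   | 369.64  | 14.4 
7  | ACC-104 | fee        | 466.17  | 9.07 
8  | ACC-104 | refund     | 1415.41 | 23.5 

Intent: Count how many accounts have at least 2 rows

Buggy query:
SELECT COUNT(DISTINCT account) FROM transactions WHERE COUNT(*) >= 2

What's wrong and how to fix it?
Bug: COUNT(*) cannot appear in WHERE; the per-group count doesn't exist yet

Fix: Use a subquery that GROUPs and filters with HAVING, then count its rows

Corrected query:
SELECT COUNT(*) FROM (SELECT account FROM transactions GROUP BY account HAVING COUNT(*) >= 2)

Result:
COUNT(*)
--------
2       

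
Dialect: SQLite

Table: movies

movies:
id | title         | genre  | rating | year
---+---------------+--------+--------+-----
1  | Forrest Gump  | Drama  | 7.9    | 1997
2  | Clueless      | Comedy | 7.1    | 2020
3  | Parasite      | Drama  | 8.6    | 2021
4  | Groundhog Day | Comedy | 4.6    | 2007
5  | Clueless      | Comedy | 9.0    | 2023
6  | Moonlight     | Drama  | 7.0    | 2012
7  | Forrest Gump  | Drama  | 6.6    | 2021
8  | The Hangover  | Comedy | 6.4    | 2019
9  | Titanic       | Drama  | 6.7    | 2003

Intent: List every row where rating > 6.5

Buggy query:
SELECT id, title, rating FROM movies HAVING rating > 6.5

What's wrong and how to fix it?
Bug: This is a non-aggregate query (no GROUP BY, no aggregates), so in SQLite the HAVING clause is invalid here; a row-level condition belongs in WHERE

Fix: Replace HAVING with WHERE since the condition applies to individual rows

Corrected query:
SELECT id, title, rating FROM movies WHERE rating > 6.5

Result:
id | title        | rating
---+--------------+-------
1  | Forrest Gump | 7.9   
2  | Clueless     | 7.1   
3  | Parasite     | 8.6   
5  | Clueless     | 9     
6  | Moonlight    | 7     
7  | Forrest Gump | 6.6   
9  | Titanic      | 6.7   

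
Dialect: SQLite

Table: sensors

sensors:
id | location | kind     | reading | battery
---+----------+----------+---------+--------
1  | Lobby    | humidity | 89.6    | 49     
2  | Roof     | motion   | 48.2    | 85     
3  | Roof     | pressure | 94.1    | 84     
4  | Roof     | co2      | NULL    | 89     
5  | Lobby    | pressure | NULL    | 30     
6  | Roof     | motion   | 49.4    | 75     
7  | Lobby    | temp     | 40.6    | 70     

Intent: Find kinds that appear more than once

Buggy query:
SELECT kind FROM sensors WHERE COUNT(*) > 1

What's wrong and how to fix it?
Bug: COUNT(*) is an aggregate and cannot be used in WHERE

Fix: GROUP BY kind, then filter groups with HAVING COUNT(*) > 1

Corrected query:
SELECT kind FROM sensors GROUP BY kind HAVING COUNT(*) > 1

Result:
kind    
--------
motion  
pressure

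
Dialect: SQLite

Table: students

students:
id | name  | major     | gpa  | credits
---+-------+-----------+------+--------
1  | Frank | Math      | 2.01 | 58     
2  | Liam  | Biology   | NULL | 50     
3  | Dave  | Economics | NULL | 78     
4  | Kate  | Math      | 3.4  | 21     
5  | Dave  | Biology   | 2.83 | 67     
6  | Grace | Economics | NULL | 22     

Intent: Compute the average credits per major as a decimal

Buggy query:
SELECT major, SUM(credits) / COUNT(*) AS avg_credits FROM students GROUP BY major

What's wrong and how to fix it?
Bug: SUM(credits) and COUNT(*) are both integers; the division truncates the fractional part

Fix: Multiply by 1.0 (or CAST to REAL) to force floating-point division

Corrected query:
SELECT major, SUM(credits) * 1.0 / COUNT(*) AS avg_credits FROM students GROUP BY major

Result:
major     | avg_credits
----------+------------
Biology   | 58.5       
Economics | 50         
Math      | 39.5       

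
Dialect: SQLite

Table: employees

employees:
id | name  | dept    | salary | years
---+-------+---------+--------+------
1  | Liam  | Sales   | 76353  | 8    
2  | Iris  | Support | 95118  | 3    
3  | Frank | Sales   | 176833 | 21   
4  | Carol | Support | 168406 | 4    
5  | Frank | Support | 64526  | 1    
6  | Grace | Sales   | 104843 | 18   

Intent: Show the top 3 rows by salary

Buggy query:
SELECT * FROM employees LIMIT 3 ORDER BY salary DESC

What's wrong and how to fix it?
Bug: ORDER BY cannot follow LIMIT; LIMIT is the final clause

Fix: Swap the clauses: ORDER BY first, then LIMIT

Corrected query:
SELECT * FROM employees ORDER BY salary DESC LIMIT 3

Result:
id | name  | dept    | salary | years
---+-------+---------+--------+------
3  | Frank | Sales   | 176833 | 21   
4  | Carol | Support | 168406 | 4    
6  | Grace | Sales   | 104843 | 18   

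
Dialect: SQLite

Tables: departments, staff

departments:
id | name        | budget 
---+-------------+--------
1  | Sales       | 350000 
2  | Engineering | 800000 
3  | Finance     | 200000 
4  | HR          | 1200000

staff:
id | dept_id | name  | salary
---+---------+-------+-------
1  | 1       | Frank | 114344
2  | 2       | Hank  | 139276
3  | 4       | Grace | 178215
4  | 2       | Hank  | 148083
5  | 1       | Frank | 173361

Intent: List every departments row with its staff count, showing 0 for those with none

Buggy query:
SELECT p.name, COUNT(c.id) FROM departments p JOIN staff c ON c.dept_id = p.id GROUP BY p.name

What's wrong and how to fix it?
Bug: INNER JOIN drops departments rows that have no matching staff rows

Fix: Use LEFT JOIN so parents without children still appear (COUNT(c.id) gives 0)

Corrected query:
SELECT p.name, COUNT(c.id) FROM departments p LEFT JOIN staff c ON c.dept_id = p.id GROUP BY p.name

Result:
name        | COUNT(c.id)
------------+------------
Engineering | 2          
Finance     | 0          
HR          | 1          
Sales       | 2          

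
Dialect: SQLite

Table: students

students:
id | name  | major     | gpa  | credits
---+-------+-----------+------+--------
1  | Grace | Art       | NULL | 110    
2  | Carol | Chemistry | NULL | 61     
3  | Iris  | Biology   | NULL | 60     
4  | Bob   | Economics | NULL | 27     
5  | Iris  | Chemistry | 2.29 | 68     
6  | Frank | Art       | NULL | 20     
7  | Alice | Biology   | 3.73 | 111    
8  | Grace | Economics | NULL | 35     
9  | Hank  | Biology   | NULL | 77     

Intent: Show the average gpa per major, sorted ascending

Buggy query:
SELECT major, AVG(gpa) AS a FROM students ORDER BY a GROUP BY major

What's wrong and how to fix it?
Bug: ORDER BY appears before GROUP BY; SQL clause order requires GROUP BY first

Fix: Reorder: SELECT … FROM … GROUP BY … ORDER BY …

Corrected query:
SELECT major, AVG(gpa) AS a FROM students GROUP BY major ORDER BY a

Result:
major     | a   
----------+-----
Art       | NULL
Economics | NULL
Chemistry | 2.29
Biology   | 3.73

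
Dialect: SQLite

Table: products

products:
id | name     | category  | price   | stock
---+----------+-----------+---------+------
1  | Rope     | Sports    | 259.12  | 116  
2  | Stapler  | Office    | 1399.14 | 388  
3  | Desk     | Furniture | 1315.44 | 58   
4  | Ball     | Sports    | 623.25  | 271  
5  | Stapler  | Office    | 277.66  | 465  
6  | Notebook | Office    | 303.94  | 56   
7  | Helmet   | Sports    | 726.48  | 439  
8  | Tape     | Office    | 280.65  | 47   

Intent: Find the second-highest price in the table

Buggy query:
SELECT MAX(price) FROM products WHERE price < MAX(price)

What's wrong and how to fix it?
Bug: MAX(price) on the right of the comparison is an aggregate-in-WHERE error

Fix: Compute the overall MAX in a subquery, then take MAX of rows below it

Corrected query:
SELECT MAX(price) FROM products WHERE price < (SELECT MAX(price) FROM products)

Result:
MAX(price)
----------
1315.44   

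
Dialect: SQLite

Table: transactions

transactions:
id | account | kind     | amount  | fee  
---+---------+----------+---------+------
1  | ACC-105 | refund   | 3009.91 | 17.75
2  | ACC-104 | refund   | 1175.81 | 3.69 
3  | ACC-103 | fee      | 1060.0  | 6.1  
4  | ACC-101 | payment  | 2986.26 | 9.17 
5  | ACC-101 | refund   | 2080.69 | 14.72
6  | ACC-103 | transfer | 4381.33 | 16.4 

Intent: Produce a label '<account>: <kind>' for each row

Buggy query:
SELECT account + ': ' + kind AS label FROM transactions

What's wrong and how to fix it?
Bug: SQLite uses || for string concatenation; + coerces text to numbers (yielding 0)

Fix: Use the || operator for string concatenation

Corrected query:
SELECT account || ': ' || kind AS label FROM transactions

Result:
label            
-----------------
ACC-105: refund  
ACC-104: refund  
ACC-103: fee     
ACC-101: payment 
ACC-101: refund  
ACC-103: transfer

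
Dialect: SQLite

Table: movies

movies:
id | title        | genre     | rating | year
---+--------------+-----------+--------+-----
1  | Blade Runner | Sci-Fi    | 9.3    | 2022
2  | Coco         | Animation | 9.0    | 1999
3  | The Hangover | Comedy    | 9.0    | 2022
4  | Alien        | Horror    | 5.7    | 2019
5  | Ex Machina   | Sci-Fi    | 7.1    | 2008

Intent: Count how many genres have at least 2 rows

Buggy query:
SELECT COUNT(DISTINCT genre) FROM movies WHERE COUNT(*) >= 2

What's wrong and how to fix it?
Bug: WHERE filters individual rows, not groups, so a group-level COUNT is invalid there

Fix: Group first with HAVING COUNT(*) >= 2, then COUNT the resulting groups

Corrected query:
SELECT COUNT(*) FROM (SELECT genre FROM movies GROUP BY genre HAVING COUNT(*) >= 2)

Result:
COUNT(*)
--------
1       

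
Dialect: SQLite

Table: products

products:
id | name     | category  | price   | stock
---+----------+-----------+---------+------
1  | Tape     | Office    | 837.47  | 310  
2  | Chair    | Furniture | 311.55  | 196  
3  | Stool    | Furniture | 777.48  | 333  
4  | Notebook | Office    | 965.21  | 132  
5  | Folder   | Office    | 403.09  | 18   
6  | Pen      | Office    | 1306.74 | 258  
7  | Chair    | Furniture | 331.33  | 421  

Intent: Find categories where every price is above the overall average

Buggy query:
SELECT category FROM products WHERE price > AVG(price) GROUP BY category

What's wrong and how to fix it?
Bug: WHERE evaluates per row before aggregation, so AVG() is unavailable

Fix: Compute the overall average in a scalar subquery and compare each group's MIN against it in HAVING

Corrected query:
SELECT category FROM products GROUP BY category HAVING MIN(price) > (SELECT AVG(price) FROM products)

Result:
(no rows)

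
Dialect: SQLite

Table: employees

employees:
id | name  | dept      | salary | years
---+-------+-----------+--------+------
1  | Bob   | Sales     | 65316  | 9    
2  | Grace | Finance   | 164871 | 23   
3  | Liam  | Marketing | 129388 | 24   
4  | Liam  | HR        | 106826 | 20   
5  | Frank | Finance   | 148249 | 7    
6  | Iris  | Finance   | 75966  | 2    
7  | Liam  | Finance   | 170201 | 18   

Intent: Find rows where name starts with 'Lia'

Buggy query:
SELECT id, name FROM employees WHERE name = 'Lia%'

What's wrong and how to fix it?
Bug: Wildcards only work with LIKE; '=' treats '%' as a literal character

Fix: Replace '=' with LIKE so 'Lia%' is treated as a pattern

Corrected query:
SELECT id, name FROM employees WHERE name LIKE 'Lia%'

Result:
id | name
---+-----
3  | Liam
4  | Liam
7  | Liam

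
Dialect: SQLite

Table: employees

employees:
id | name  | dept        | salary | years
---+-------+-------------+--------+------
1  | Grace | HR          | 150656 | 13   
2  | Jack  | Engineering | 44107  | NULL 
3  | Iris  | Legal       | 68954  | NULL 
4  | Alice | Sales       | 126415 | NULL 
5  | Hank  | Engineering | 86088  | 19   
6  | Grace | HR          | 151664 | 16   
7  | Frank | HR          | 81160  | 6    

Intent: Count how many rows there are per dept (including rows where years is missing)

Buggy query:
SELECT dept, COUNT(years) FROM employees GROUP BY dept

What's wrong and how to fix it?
Bug: COUNT(years) skips NULLs, so groups with missing years are undercounted

Fix: Use COUNT(*) to count all rows regardless of NULL

Corrected query:
SELECT dept, COUNT(*) FROM employees GROUP BY dept

Result:
dept        | COUNT(*)
------------+---------
Engineering | 2       
HR          | 3       
Legal       | 1       
Sales       | 1       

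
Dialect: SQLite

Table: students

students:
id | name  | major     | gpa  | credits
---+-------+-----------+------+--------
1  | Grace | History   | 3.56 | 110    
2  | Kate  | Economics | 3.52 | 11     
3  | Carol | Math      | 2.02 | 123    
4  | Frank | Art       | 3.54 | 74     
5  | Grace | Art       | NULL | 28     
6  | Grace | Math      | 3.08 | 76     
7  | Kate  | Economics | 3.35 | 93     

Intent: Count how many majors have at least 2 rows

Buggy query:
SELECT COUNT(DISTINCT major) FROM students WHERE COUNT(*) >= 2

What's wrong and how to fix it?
Bug: COUNT(*) cannot appear in WHERE; the per-group count doesn't exist yet

Fix: Group first with HAVING COUNT(*) >= 2, then COUNT the resulting groups

Corrected query:
SELECT COUNT(*) FROM (SELECT major FROM students GROUP BY major HAVING COUNT(*) >= 2)

Result:
COUNT(*)
--------
3       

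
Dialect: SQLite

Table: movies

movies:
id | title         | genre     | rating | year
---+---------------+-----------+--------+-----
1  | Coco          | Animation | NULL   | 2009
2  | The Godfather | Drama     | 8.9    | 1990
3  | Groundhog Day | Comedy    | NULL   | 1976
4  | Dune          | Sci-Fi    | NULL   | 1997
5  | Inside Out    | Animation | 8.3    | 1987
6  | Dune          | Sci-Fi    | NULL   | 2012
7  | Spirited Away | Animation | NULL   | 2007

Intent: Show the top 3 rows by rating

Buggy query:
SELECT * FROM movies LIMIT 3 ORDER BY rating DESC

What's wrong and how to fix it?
Bug: LIMIT must come after ORDER BY

Fix: Sort with ORDER BY, then apply LIMIT

Corrected query:
SELECT * FROM movies ORDER BY rating DESC LIMIT 3

Result:
id | title         | genre     | rating | year
---+---------------+-----------+--------+-----
2  | The Godfather | Drama     | 8.9    | 1990
5  | Inside Out    | Animation | 8.3    | 1987
1  | Coco          | Animation | NULL   | 2009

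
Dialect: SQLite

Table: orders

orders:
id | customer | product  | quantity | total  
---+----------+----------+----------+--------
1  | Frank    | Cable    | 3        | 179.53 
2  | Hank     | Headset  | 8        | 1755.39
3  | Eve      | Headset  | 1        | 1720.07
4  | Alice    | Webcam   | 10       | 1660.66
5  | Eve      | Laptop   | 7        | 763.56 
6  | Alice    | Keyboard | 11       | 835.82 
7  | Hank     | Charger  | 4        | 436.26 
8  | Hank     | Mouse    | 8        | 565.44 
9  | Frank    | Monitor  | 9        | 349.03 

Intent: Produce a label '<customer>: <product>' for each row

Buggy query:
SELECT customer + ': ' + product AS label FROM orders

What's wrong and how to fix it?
Bug: '+' is numeric addition; on text columns SQLite converts them to 0 instead of concatenating

Fix: Use the || operator for string concatenation

Corrected query:
SELECT customer || ': ' || product AS label FROM orders

Result:
label          
---------------
Frank: Cable   
Hank: Headset  
Eve: Headset   
Alice: Webcam  
Eve: Laptop    
Alice: Keyboard
Hank: Charger  
Hank: Mouse    
Frank: Monitor 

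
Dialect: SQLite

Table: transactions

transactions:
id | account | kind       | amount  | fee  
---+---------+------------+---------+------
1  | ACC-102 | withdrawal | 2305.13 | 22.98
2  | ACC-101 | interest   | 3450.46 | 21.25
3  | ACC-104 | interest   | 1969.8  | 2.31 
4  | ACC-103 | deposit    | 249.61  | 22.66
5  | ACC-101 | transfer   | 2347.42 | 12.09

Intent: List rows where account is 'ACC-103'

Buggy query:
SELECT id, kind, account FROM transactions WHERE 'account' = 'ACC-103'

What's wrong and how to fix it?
Bug: Single quotes denote string literals in SQL; the column name is being compared as a constant string

Fix: Reference the column as account without single quotes

Corrected query:
SELECT id, kind, account FROM transactions WHERE account = 'ACC-103'

Result:
id | kind    | account
---+---------+--------
4  | deposit | ACC-103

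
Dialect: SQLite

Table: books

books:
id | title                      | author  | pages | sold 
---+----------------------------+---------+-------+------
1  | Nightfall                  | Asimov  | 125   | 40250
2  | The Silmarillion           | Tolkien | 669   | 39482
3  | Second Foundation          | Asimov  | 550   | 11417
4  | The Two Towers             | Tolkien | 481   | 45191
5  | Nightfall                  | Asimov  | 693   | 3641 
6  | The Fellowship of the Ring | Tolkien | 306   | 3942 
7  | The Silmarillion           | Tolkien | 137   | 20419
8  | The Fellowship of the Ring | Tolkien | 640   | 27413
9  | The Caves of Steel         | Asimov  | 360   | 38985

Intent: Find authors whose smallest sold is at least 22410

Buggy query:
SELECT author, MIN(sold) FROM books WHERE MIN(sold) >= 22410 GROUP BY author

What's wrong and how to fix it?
Bug: Aggregates like MIN are computed per group after WHERE runs

Fix: Use HAVING for the per-group MIN condition

Corrected query:
SELECT author, MIN(sold) FROM books GROUP BY author HAVING MIN(sold) >= 22410

Result:
(no rows)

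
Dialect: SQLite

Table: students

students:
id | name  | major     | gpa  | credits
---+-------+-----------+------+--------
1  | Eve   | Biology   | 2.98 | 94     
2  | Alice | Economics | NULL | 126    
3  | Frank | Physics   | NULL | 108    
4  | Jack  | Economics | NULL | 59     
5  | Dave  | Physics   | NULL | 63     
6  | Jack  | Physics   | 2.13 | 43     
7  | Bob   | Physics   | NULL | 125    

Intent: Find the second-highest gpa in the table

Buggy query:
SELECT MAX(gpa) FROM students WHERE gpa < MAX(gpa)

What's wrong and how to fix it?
Bug: The inner MAX is an aggregate inside WHERE, which is not allowed

Fix: Compute the overall MAX in a subquery, then take MAX of rows below it

Corrected query:
SELECT MAX(gpa) FROM students WHERE gpa < (SELECT MAX(gpa) FROM students)

Result:
MAX(gpa)
--------
2.13    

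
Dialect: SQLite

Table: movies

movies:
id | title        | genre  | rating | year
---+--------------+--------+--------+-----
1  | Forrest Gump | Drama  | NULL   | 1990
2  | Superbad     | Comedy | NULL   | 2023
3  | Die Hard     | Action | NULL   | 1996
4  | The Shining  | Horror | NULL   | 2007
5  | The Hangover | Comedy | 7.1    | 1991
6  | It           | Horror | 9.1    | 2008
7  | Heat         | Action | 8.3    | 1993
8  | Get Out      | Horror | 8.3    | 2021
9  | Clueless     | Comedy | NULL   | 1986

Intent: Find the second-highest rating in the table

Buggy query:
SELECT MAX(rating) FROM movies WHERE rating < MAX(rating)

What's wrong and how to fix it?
Bug: MAX(rating) on the right of the comparison is an aggregate-in-WHERE error

Fix: Compute the overall MAX in a subquery, then take MAX of rows below it

Corrected query:
SELECT MAX(rating) FROM movies WHERE rating < (SELECT MAX(rating) FROM movies)

Result:
MAX(rating)
-----------
8.3        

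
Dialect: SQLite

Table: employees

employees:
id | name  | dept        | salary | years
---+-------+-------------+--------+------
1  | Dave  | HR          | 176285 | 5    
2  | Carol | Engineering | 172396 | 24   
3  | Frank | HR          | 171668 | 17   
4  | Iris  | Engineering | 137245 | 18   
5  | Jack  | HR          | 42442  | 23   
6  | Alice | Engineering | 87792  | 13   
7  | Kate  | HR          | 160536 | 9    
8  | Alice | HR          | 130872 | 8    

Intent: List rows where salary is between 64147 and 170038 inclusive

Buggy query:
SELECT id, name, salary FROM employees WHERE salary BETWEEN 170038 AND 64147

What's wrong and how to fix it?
Bug: BETWEEN expects the lower bound first; with 170038 AND 64147 the range is empty

Fix: Write BETWEEN 64147 AND 170038

Corrected query:
SELECT id, name, salary FROM employees WHERE salary BETWEEN 64147 AND 170038

Result:
id | name  | salary
---+-------+-------
4  | Iris  | 137245
6  | Alice | 87792 
7  | Kate  | 160536
8  | Alice | 130872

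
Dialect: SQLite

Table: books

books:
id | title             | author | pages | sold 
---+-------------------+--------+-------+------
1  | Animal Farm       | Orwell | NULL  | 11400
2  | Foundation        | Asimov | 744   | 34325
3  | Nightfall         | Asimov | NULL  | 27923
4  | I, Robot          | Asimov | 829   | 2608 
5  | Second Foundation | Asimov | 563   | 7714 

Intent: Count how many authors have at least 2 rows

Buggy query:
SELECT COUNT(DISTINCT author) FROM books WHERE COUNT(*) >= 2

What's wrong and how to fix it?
Bug: WHERE filters individual rows, not groups, so a group-level COUNT is invalid there

Fix: Group first with HAVING COUNT(*) >= 2, then COUNT the resulting groups

Corrected query:
SELECT COUNT(*) FROM (SELECT author FROM books GROUP BY author HAVING COUNT(*) >= 2)

Result:
COUNT(*)
--------
1       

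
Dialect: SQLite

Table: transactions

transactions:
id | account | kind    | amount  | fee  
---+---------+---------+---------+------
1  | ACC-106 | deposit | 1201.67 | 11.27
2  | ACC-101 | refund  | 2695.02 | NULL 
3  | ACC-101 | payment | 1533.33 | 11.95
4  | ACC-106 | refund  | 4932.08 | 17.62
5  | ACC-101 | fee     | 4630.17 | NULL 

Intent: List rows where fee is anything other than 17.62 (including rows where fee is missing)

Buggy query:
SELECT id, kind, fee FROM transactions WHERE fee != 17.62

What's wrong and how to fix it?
Bug: Inequality against NULL is unknown, not true; rows with NULL are dropped

Fix: Handle NULL separately with IS NULL alongside the inequality

Corrected query:
SELECT id, kind, fee FROM transactions WHERE fee != 17.62 OR fee IS NULL

Result:
id | kind    | fee  
---+---------+------
1  | deposit | 11.27
2  | refund  | NULL 
3  | payment | 11.95
5  | fee     | NULL 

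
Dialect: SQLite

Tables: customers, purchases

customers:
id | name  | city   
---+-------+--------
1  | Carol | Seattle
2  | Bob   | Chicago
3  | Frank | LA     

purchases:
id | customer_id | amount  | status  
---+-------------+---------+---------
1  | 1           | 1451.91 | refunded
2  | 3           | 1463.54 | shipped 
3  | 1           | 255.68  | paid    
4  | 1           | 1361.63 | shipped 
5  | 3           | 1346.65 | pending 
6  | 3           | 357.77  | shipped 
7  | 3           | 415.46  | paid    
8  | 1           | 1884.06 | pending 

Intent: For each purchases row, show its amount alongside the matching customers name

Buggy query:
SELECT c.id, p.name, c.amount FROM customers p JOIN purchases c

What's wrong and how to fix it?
Bug: JOIN with no ON clause produces a cartesian product; every purchases row pairs with every customers row

Fix: Add ON c.customer_id = p.id to the JOIN

Corrected query:
SELECT c.id, p.name, c.amount FROM customers p JOIN purchases c ON c.customer_id = p.id

Result:
id | name  | amount 
---+-------+--------
1  | Carol | 1451.91
2  | Frank | 1463.54
3  | Carol | 255.68 
4  | Carol | 1361.63
5  | Frank | 1346.65
6  | Frank | 357.77 
7  | Frank | 415.46 
8  | Carol | 1884.06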